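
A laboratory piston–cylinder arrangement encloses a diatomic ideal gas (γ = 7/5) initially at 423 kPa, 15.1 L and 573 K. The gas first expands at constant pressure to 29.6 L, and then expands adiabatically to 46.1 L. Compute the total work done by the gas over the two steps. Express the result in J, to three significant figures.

Step 1 (isobaric): W = PΔV = (423 kPa)(29.6 − 15.1 L) = 6134 J.
After step 1: P = 423 kPa, V = 29.6 L, T = 1123 K.
Step 2 (adiabatic): W = (P₁V₁ − P₂V₂)/(γ−1) = (12521 − 10487)/0.4 = 5083 J.
W_total = 6134 + 5083 = 11217 J.

W_total ≈ 11200 J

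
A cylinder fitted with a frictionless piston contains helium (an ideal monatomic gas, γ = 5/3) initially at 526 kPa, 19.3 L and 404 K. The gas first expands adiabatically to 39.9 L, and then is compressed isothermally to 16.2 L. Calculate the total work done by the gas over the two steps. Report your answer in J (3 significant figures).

W_total ≈ 206 J

Step 1 (adiabatic): W = (P₁V₁ − P₂V₂)/(γ−1) = (10152 − 6256)/0.667 = 5844 J.
After step 1: P = 156.8 kPa, V = 39.9 L, T = 248.9 K.
Step 2 (isothermal): W = P₁V₁ ln(V₂/V₁) = (6256) ln(16.2/39.9) = -5639 J.
W_total = 5844 − 5639 = 205.8 J.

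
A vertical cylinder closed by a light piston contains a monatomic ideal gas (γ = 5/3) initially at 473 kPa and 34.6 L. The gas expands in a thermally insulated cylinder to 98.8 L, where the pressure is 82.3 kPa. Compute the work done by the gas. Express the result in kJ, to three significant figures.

W ≈ 12.4 kJ

Adiabatic: W = (P₁V₁ − P₂V₂)/(γ − 1) with γ = 5/3.
P₁V₁ = 16366 J, P₂V₂ = 8131 J.
W = (16366 − 8131) / 0.6667 = 12352 J.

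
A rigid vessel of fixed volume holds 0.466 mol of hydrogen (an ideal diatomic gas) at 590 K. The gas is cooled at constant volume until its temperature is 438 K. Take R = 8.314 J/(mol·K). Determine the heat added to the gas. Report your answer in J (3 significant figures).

Constant volume ⇒ W = 0, so Q = ΔU = nCᵥΔT with Cᵥ = 5R/2 = 20.79 J/(mol·K).
ΔU = (0.466)(20.79)(438 − 590) = -1472 J.

Q ≈ -1470 J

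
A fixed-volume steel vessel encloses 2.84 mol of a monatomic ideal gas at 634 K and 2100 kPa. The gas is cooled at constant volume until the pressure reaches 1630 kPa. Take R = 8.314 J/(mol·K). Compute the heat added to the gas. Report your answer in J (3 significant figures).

Constant volume ⇒ W = 0, so Q = ΔU = nCᵥΔT with Cᵥ = 3R/2 = 12.47 J/(mol·K).
At constant V, T₂/T₁ = P₂/P₁ ⇒ ΔT = T₁(P₂/P₁ − 1) = 634·(1630/2100 − 1) = -141.9 K.
ΔU = (2.84)(12.47)(-141.9) = -5026 J.

Q ≈ -5030 J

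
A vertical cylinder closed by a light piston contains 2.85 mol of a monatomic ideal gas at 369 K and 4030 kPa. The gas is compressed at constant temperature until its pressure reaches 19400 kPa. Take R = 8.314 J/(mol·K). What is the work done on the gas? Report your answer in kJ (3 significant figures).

W ≈ 13.7 kJ

Isothermal process: W = nRT ln(V₂/V₁) = nRT ln(P₁/P₂).
W = (2.85)(8.314)(369) × ln(4030/19400)
  = 8743 × ln(0.2077) = 8743 × -1.572
W_by_gas = -13740 J; work on gas = −W_by = 13740 J.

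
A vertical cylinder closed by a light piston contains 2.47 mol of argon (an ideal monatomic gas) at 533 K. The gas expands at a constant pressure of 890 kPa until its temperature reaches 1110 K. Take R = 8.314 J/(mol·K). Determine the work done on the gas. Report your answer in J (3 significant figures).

Isobaric: W = P ΔV = nR ΔT.
W = (2.47)(8.314)(1110 − 533) = 11849 J.
Work on gas = −W_by = -11849 J.

W ≈ -11800 J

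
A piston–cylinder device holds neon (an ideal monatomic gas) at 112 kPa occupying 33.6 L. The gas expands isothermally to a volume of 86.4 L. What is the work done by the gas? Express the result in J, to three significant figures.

W ≈ 3550 J

Isothermal: W = nRT ln(V₂/V₁) = P₁V₁ ln(V₂/V₁).
P₁V₁ = (112 kPa)(33.6 L) = 3763 J.
W = 3763 × ln(86.4/33.6) = 3763 × 0.9445
W_by_gas = 3554 J.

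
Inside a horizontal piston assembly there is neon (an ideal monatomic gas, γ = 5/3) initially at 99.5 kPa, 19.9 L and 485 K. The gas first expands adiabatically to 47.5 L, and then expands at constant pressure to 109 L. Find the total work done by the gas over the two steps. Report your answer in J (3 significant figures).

W_total ≈ 2740 J

Step 1 (adiabatic): W = (P₁V₁ − P₂V₂)/(γ−1) = (1980 − 1109)/0.667 = 1307 J.
After step 1: P = 23.34 kPa, V = 47.5 L, T = 271.5 K.
Step 2 (isobaric): W = PΔV = (23.34 kPa)(109 − 47.5 L) = 1435 J.
W_total = 1307 + 1435 = 2743 J.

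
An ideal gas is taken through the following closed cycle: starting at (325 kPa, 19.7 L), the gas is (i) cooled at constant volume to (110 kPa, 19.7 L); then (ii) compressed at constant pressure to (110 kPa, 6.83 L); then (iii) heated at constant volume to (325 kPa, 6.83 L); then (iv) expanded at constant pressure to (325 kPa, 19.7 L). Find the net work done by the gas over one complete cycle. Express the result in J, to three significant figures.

W_net ≈ 2770 J

Constant-volume legs do no work.
W(ii) = (110)(6.83 − 19.7) = -1416 J; W(iv) = (325)(19.7 − 6.83) = 4183 J.
W_net = -1416 + 4183 = 2767 J (the clockwise enclosed area).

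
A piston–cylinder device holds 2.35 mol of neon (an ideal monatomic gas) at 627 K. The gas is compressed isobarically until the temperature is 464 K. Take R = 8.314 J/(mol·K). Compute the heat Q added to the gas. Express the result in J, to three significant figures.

Q ≈ -7960 J

Isobaric: W = nRΔT = (2.35)(8.314)(-163) = -3185 J.
ΔU = nCᵥΔT with Cᵥ = 3R/2: ΔU = (2.35)(12.47)(-163) = -4777 J.
Q = ΔU + W = -4777 − 3185 = -7962 J.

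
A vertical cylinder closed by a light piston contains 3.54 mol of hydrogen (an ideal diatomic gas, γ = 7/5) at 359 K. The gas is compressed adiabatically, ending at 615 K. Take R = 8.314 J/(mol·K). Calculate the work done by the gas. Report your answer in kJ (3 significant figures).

W ≈ -18.8 kJ

Adiabatic ⇒ Q = 0, so W_by = −ΔU = nCᵥ(T₁ − T₂).
Cᵥ = 5R/2 = 20.79 J/(mol·K).
W = (3.54)(20.79)(359 − 615) = -18836 J.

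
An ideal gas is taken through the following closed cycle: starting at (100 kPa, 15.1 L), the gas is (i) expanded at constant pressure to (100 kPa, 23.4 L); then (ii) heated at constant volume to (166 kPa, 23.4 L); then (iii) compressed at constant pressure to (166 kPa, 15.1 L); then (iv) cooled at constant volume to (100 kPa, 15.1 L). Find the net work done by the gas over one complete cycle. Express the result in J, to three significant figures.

W_net ≈ -548 J

Constant-volume legs do no work.
W(i) = (100)(23.4 − 15.1) = 830 J; W(iii) = (166)(15.1 − 23.4) = -1378 J.
W_net = 830 − 1378 = -547.8 J (the counter-clockwise enclosed area).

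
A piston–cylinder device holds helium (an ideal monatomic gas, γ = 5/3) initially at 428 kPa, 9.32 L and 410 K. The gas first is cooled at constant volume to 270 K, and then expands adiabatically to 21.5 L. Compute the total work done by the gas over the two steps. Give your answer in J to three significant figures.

W_total ≈ 1680 J

Step 1 (isochoric): W = 0 (constant volume).
After step 1: P = 281.9 kPa (V unchanged).
Step 2 (adiabatic): W = (P₁V₁ − P₂V₂)/(γ−1) = (2627 − 1505)/0.667 = 1683 J.
W_total = 0 + 1683 = 1683 J.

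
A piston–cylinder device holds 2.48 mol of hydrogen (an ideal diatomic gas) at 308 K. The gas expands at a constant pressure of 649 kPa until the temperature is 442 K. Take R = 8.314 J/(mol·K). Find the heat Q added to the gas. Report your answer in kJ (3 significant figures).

Q ≈ 9.67 kJ

Isobaric: W = nRΔT = (2.48)(8.314)(134) = 2763 J.
ΔU = nCᵥΔT with Cᵥ = 5R/2: ΔU = (2.48)(20.79)(134) = 6907 J.
Q = ΔU + W = 6907 + 2763 = 9670 J.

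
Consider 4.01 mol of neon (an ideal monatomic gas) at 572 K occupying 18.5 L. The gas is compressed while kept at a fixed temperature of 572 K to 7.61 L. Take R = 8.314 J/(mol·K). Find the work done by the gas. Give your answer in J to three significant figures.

Isothermal: W = nRT ln(V₂/V₁).
W = (4.01)(8.314)(572) × ln(7.61/18.5)
  = 19070 × -0.8883
W_by_gas = -16940 J.

W ≈ -16900 J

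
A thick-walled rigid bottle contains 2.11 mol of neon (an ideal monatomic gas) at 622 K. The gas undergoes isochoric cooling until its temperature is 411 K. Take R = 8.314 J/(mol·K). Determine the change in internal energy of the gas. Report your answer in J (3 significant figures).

ΔU ≈ -5550 J

Constant volume ⇒ W = 0, so Q = ΔU = nCᵥΔT with Cᵥ = 3R/2 = 12.47 J/(mol·K).
ΔU = (2.11)(12.47)(411 − 622) = -5552 J.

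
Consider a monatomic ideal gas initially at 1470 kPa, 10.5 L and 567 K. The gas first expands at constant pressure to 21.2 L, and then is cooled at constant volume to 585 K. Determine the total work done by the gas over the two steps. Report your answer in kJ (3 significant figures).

W_total ≈ 15.7 kJ

Step 1 (isobaric): W = PΔV = (1470 kPa)(21.2 − 10.5 L) = 15729 J.
Step 2 (isochoric): W = 0 (constant volume).
W_total = 15729 + 0 = 15729 J.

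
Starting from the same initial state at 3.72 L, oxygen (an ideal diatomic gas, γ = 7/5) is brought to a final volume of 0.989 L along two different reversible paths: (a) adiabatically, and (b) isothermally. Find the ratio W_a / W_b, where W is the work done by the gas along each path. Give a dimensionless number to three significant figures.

W_a / W_b ≈ 1.32

Path (a) adiabatic: W = P₁V₁(1 − (V₁/V₂)^(γ−1))/(γ−1) → W_a/(P₁V₁) = -1.747.
Path (b) isothermal: W = P₁V₁ ln(V₂/V₁) → W_b/(P₁V₁) = -1.325.
W_a / W_b = -1.747 / -1.325 = 1.319.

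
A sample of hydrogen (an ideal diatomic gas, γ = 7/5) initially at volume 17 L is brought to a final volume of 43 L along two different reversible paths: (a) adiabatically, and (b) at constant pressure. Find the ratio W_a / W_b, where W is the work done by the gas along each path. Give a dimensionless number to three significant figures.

W_a / W_b ≈ 0.507

Path (a) adiabatic: W = P₁V₁(1 − (V₁/V₂)^(γ−1))/(γ−1) → W_a/(P₁V₁) = 0.7752.
Path (b) isobaric: W = P₁(V₂ − V₁) → W_b/(P₁V₁) = 1.529.
W_a / W_b = 0.7752 / 1.529 = 0.5069.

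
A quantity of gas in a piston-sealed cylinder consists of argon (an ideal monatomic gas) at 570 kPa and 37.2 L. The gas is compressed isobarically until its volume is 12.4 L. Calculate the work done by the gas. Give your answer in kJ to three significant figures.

W ≈ -14.1 kJ

Isobaric: W = P ΔV.
W = (570 kPa)(12.4 − 37.2 L) = (570)(-24.8) = -14136 J.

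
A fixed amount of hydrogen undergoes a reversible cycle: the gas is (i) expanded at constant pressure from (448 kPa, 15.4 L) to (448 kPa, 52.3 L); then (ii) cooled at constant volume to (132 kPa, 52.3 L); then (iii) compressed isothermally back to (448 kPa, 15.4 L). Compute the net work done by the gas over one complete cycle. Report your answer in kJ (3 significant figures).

Leg (i): W = PΔV = (448)(52.3 − 15.4) = 16531 J.
Leg (ii): W = 0.
Leg (iii): W = PᵢVᵢ ln(V_f/Vᵢ) = (6904) ln(15.4/52.3) = -8441 J.
W_net = 16531 − 8441 = 8091 J.

W_net ≈ 8.09 kJ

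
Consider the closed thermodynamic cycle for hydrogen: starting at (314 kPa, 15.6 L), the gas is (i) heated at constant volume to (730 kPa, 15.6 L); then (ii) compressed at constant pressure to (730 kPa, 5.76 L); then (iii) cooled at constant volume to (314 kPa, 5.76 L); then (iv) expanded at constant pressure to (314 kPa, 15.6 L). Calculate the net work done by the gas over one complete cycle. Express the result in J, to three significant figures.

W_net ≈ -4090 J

Constant-volume legs do no work.
W(ii) = (730)(5.76 − 15.6) = -7183 J; W(iv) = (314)(15.6 − 5.76) = 3090 J.
W_net = -7183 + 3090 = -4093 J (the counter-clockwise enclosed area).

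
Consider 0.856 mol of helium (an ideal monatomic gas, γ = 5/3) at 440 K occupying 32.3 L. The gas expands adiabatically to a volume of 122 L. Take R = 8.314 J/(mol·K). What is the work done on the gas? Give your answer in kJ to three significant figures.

W ≈ -2.76 kJ

Adiabatic: TV^(γ−1) = const with γ = 5/3.
T₂ = T₁ (V₁/V₂)^(γ−1) = 440 × (32.3/122)^0.667 = 440 × 0.4123 = 181.4 K.
W_by = nCᵥ(T₁ − T₂) = (0.856)(12.47)(440 − 181.4) = 2760 J.
Work on gas = −W_by = -2760 J.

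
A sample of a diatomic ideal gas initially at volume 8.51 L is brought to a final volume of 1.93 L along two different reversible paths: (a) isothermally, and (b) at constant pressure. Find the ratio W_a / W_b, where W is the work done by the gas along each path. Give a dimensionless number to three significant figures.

W_a / W_b ≈ 1.92

Path (a) isothermal: W = P₁V₁ ln(V₂/V₁) → W_a/(P₁V₁) = -1.484.
Path (b) isobaric: W = P₁(V₂ − V₁) → W_b/(P₁V₁) = -0.7732.
W_a / W_b = -1.484 / -0.7732 = 1.919.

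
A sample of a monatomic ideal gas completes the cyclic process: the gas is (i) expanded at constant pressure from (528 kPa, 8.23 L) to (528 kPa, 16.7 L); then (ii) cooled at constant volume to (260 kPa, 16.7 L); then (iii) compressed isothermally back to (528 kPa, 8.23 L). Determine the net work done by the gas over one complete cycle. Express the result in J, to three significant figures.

W_net ≈ 1400 J

Leg (i): W = PΔV = (528)(16.7 − 8.23) = 4472 J.
Leg (ii): W = 0.
Leg (iii): W = PᵢVᵢ ln(V_f/Vᵢ) = (4342) ln(8.23/16.7) = -3072 J.
W_net = 4472 − 3072 = 1400 J.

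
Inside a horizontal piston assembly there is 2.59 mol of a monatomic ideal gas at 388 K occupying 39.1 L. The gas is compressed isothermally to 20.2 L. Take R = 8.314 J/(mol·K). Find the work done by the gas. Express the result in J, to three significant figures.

Isothermal: W = nRT ln(V₂/V₁).
W = (2.59)(8.314)(388) × ln(20.2/39.1)
  = 8355 × -0.6604
W_by_gas = -5518 J.

W ≈ -5520 J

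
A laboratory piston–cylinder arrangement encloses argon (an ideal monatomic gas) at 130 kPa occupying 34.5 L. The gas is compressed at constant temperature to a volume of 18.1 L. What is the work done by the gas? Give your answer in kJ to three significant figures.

Isothermal: W = nRT ln(V₂/V₁) = P₁V₁ ln(V₂/V₁).
P₁V₁ = (130 kPa)(34.5 L) = 4485 J.
W = 4485 × ln(18.1/34.5) = 4485 × -0.645
W_by_gas = -2893 J.

W ≈ -2.89 kJ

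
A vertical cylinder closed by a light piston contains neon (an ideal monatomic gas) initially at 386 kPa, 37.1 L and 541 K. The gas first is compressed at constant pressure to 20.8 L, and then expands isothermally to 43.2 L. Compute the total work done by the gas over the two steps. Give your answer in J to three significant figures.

Step 1 (isobaric): W = PΔV = (386 kPa)(20.8 − 37.1 L) = -6292 J.
After step 1: P = 386 kPa, V = 20.8 L, T = 303.3 K.
Step 2 (isothermal): W = P₁V₁ ln(V₂/V₁) = (8029) ln(43.2/20.8) = 5868 J.
W_total = -6292 + 5868 = -423.7 J.

W_total ≈ -424 J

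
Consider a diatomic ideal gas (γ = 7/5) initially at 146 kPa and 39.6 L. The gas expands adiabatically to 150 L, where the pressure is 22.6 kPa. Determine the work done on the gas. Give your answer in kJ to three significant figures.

Adiabatic: W = (P₁V₁ − P₂V₂)/(γ − 1) with γ = 7/5.
P₁V₁ = 5782 J, P₂V₂ = 3390 J.
W = (5782 − 3390) / 0.4 = 5979 J.
Work on gas = −W_by = -5979 J.

W ≈ -5.98 kJ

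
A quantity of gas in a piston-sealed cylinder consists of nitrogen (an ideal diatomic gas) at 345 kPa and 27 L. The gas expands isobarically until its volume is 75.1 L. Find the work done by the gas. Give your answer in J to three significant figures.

W ≈ 16600 J

Isobaric: W = P ΔV.
W = (345 kPa)(75.1 − 27 L) = (345)(48.1) = 16594 J.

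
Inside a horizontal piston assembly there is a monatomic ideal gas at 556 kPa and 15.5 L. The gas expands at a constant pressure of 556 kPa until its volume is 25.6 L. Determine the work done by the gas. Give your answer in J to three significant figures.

Isobaric: W = P ΔV.
W = (556 kPa)(25.6 − 15.5 L) = (556)(10.1) = 5616 J.

W ≈ 5620 J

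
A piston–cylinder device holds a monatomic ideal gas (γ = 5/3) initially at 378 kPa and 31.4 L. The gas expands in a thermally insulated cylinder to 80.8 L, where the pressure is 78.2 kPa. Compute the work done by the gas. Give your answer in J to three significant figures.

W ≈ 8330 J

Adiabatic: W = (P₁V₁ − P₂V₂)/(γ − 1) with γ = 5/3.
P₁V₁ = 11869 J, P₂V₂ = 6319 J.
W = (11869 − 6319) / 0.6667 = 8326 J.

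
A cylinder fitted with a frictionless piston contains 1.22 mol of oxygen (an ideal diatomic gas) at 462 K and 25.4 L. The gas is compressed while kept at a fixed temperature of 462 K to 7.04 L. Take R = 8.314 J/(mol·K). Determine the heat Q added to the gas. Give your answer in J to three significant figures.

Q ≈ -6010 J

Isothermal ⇒ ΔU = 0, so Q = W = nRT ln(V₂/V₁).
Q = (1.22)(8.314)(462) ln(7.04/25.4) = 4686 × -1.283 = -6013 J.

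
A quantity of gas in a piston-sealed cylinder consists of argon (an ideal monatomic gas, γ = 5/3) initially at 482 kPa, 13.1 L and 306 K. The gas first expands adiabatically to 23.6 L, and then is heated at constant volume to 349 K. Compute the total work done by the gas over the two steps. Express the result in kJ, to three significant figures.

Step 1 (adiabatic): W = (P₁V₁ − P₂V₂)/(γ−1) = (6314 − 4265)/0.667 = 3074 J.
Step 2 (isochoric): W = 0 (constant volume).
W_total = 3074 + 0 = 3074 J.

W_total ≈ 3.07 kJ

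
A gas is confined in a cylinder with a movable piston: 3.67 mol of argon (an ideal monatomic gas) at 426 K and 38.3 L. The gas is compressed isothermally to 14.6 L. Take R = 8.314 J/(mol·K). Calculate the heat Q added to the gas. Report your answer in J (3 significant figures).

Q ≈ -12500 J

Isothermal ⇒ ΔU = 0, so Q = W = nRT ln(V₂/V₁).
Q = (3.67)(8.314)(426) ln(14.6/38.3) = 12998 × -0.9644 = -12536 J.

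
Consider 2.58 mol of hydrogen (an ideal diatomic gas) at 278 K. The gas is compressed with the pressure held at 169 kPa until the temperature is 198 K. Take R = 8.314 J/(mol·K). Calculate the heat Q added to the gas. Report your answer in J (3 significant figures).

Isobaric: W = nRΔT = (2.58)(8.314)(-80) = -1716 J.
ΔU = nCᵥΔT with Cᵥ = 5R/2: ΔU = (2.58)(20.79)(-80) = -4290 J.
Q = ΔU + W = -4290 − 1716 = -6006 J.

Q ≈ -6010 J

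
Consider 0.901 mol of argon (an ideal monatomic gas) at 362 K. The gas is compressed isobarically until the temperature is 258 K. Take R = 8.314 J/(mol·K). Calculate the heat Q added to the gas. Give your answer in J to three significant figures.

Isobaric: W = nRΔT = (0.901)(8.314)(-104) = -779.1 J.
ΔU = nCᵥΔT with Cᵥ = 3R/2: ΔU = (0.901)(12.47)(-104) = -1169 J.
Q = ΔU + W = -1169 − 779.1 = -1948 J.

Q ≈ -1950 J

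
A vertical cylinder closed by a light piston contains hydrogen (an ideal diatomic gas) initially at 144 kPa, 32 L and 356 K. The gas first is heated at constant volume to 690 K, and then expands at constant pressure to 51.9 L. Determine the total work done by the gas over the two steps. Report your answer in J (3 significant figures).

W_total ≈ 5550 J

Step 1 (isochoric): W = 0 (constant volume).
After step 1: P = 279.1 kPa (V unchanged).
Step 2 (isobaric): W = PΔV = (279.1 kPa)(51.9 − 32 L) = 5554 J.
W_total = 0 + 5554 = 5554 J.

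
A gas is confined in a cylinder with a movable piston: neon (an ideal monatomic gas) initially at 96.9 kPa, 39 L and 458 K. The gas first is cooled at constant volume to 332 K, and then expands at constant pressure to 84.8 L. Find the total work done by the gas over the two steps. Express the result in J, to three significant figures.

Step 1 (isochoric): W = 0 (constant volume).
After step 1: P = 70.24 kPa (V unchanged).
Step 2 (isobaric): W = PΔV = (70.24 kPa)(84.8 − 39 L) = 3217 J.
W_total = 0 + 3217 = 3217 J.

W_total ≈ 3220 J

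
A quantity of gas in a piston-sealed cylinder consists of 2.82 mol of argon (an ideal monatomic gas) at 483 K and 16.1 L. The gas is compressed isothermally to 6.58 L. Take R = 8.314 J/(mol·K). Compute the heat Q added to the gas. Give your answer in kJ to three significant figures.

Isothermal ⇒ ΔU = 0, so Q = W = nRT ln(V₂/V₁).
Q = (2.82)(8.314)(483) ln(6.58/16.1) = 11324 × -0.8948 = -10133 J.

Q ≈ -10.1 kJ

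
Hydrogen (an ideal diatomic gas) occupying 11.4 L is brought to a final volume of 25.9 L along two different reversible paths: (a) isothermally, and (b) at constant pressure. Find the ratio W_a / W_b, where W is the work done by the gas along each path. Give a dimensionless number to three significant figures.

W_a / W_b ≈ 0.645

Path (a) isothermal: W = P₁V₁ ln(V₂/V₁) → W_a/(P₁V₁) = 0.8206.
Path (b) isobaric: W = P₁(V₂ − V₁) → W_b/(P₁V₁) = 1.272.
W_a / W_b = 0.8206 / 1.272 = 0.6452.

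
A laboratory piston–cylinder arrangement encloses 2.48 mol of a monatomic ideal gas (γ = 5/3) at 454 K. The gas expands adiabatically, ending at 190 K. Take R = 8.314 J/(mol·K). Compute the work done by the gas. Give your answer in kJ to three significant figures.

Adiabatic ⇒ Q = 0, so W_by = −ΔU = nCᵥ(T₁ − T₂).
Cᵥ = 3R/2 = 12.47 J/(mol·K).
W = (2.48)(12.47)(454 − 190) = 8165 J.

W ≈ 8.17 kJ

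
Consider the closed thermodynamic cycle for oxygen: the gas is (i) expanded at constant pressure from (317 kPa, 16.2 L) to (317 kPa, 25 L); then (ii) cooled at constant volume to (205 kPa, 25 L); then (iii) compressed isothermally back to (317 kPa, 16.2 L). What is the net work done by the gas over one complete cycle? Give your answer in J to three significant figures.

W_net ≈ 566 J

Leg (i): W = PΔV = (317)(25 − 16.2) = 2790 J.
Leg (ii): W = 0.
Leg (iii): W = PᵢVᵢ ln(V_f/Vᵢ) = (5125) ln(16.2/25) = -2224 J.
W_net = 2790 − 2224 = 566 J.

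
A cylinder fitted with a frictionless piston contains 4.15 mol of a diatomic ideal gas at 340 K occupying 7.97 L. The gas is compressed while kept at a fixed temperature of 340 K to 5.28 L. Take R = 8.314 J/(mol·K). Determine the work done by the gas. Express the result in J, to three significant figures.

Isothermal: W = nRT ln(V₂/V₁).
W = (4.15)(8.314)(340) × ln(5.28/7.97)
  = 11731 × -0.4118
W_by_gas = -4830 J.

W ≈ -4830 J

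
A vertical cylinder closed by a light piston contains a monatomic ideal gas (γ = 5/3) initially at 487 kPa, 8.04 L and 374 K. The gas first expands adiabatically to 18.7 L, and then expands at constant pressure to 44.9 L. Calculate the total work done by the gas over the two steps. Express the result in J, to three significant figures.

W_total ≈ 5650 J

Step 1 (adiabatic): W = (P₁V₁ − P₂V₂)/(γ−1) = (3915 − 2230)/0.667 = 2528 J.
After step 1: P = 119.3 kPa, V = 18.7 L, T = 213 K.
Step 2 (isobaric): W = PΔV = (119.3 kPa)(44.9 − 18.7 L) = 3125 J.
W_total = 2528 + 3125 = 5653 J.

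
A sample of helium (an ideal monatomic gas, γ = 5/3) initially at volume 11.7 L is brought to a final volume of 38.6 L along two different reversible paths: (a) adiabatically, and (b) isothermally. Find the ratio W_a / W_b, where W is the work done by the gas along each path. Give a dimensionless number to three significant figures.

Path (a) adiabatic: W = P₁V₁(1 − (V₁/V₂)^(γ−1))/(γ−1) → W_a/(P₁V₁) = 0.8232.
Path (b) isothermal: W = P₁V₁ ln(V₂/V₁) → W_b/(P₁V₁) = 1.194.
W_a / W_b = 0.8232 / 1.194 = 0.6896.

W_a / W_b ≈ 0.690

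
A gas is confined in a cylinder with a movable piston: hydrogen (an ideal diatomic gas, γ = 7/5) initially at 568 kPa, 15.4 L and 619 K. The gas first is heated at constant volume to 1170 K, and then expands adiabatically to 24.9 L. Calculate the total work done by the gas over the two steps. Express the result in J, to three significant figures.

W_total ≈ 7230 J

Step 1 (isochoric): W = 0 (constant volume).
After step 1: P = 1074 kPa (V unchanged).
Step 2 (adiabatic): W = (P₁V₁ − P₂V₂)/(γ−1) = (16533 − 13642)/0.4 = 7228 J.
W_total = 0 + 7228 = 7228 J.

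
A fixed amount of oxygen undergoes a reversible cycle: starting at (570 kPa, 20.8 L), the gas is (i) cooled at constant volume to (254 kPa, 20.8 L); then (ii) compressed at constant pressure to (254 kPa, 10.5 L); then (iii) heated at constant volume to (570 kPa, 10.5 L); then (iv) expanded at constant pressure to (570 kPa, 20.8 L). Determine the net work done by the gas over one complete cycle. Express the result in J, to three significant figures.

W_net ≈ 3250 J

Constant-volume legs do no work.
W(ii) = (254)(10.5 − 20.8) = -2616 J; W(iv) = (570)(20.8 − 10.5) = 5871 J.
W_net = -2616 + 5871 = 3255 J (the clockwise enclosed area).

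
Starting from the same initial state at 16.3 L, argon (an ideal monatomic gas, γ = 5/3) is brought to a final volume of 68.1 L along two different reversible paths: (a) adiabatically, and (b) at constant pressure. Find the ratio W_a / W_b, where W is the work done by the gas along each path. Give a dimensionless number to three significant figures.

Path (a) adiabatic: W = P₁V₁(1 − (V₁/V₂)^(γ−1))/(γ−1) → W_a/(P₁V₁) = 0.9217.
Path (b) isobaric: W = P₁(V₂ − V₁) → W_b/(P₁V₁) = 3.178.
W_a / W_b = 0.9217 / 3.178 = 0.29.

W_a / W_b ≈ 0.290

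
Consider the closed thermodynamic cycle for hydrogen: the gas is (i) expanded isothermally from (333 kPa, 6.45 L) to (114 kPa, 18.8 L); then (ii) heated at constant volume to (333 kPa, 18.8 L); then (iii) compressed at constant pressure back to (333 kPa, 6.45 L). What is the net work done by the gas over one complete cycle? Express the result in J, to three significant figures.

W_net ≈ -1810 J

Leg (i): W = PᵢVᵢ ln(V_f/Vᵢ) = (2148) ln(18.8/6.45) = 2298 J.
Leg (ii): W = 0.
Leg (iii): W = PΔV = (333)(6.45 − 18.8) = -4113 J.
W_net = 2298 − 4113 = -1815 J.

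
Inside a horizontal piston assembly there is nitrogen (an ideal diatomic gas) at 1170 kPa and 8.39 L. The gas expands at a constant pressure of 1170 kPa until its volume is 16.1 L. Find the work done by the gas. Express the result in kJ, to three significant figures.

W ≈ 9.02 kJ

Isobaric: W = P ΔV.
W = (1170 kPa)(16.1 − 8.39 L) = (1170)(7.71) = 9021 J.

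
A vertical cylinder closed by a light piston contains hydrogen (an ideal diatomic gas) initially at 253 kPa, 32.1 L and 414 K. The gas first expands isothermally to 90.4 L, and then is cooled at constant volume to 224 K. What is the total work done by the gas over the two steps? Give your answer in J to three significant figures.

W_total ≈ 8410 J

Step 1 (isothermal): W = P₁V₁ ln(V₂/V₁) = (8121) ln(90.4/32.1) = 8409 J.
Step 2 (isochoric): W = 0 (constant volume).
W_total = 8409 + 0 = 8409 J.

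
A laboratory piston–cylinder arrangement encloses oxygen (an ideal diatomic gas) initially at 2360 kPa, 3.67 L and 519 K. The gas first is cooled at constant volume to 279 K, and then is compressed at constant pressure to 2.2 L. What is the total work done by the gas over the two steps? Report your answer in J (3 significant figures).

Step 1 (isochoric): W = 0 (constant volume).
After step 1: P = 1269 kPa (V unchanged).
Step 2 (isobaric): W = PΔV = (1269 kPa)(2.2 − 3.67 L) = -1865 J.
W_total = 0 − 1865 = -1865 J.

W_total ≈ -1860 J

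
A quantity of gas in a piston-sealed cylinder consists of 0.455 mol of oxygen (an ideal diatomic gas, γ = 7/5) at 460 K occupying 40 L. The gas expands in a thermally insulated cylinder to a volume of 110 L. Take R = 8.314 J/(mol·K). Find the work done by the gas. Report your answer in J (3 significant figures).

W ≈ 1450 J

Adiabatic: TV^(γ−1) = const with γ = 7/5.
T₂ = T₁ (V₁/V₂)^(γ−1) = 460 × (40/110)^0.4 = 460 × 0.6672 = 306.9 K.
W_by = nCᵥ(T₁ − T₂) = (0.455)(20.79)(460 − 306.9) = 1448 J.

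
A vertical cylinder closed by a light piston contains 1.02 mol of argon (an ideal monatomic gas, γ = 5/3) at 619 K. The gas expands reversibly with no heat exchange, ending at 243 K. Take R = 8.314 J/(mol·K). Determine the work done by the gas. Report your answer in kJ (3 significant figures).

Adiabatic ⇒ Q = 0, so W_by = −ΔU = nCᵥ(T₁ − T₂).
Cᵥ = 3R/2 = 12.47 J/(mol·K).
W = (1.02)(12.47)(619 − 243) = 4783 J.

W ≈ 4.78 kJ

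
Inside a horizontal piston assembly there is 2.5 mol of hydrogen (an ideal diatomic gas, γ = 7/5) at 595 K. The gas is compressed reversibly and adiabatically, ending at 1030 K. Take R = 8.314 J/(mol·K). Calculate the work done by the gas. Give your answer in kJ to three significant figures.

W ≈ -22.6 kJ

Adiabatic ⇒ Q = 0, so W_by = −ΔU = nCᵥ(T₁ − T₂).
Cᵥ = 5R/2 = 20.79 J/(mol·K).
W = (2.5)(20.79)(595 − 1030) = -22604 J.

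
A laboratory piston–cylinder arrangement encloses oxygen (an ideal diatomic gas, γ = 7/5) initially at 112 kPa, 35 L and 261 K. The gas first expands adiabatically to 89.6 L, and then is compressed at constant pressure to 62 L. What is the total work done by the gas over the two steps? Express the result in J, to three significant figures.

Step 1 (adiabatic): W = (P₁V₁ − P₂V₂)/(γ−1) = (3920 − 2691)/0.4 = 3071 J.
After step 1: P = 30.04 kPa, V = 89.6 L, T = 179.2 K.
Step 2 (isobaric): W = PΔV = (30.04 kPa)(62 − 89.6 L) = -829.1 J.
W_total = 3071 − 829.1 = 2242 J.

W_total ≈ 2240 J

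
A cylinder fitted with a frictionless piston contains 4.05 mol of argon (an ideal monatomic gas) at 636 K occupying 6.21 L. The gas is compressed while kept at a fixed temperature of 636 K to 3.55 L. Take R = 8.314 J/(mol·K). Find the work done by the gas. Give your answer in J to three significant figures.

Isothermal: W = nRT ln(V₂/V₁).
W = (4.05)(8.314)(636) × ln(3.55/6.21)
  = 21415 × -0.5592
W_by_gas = -11976 J.

W ≈ -12000 J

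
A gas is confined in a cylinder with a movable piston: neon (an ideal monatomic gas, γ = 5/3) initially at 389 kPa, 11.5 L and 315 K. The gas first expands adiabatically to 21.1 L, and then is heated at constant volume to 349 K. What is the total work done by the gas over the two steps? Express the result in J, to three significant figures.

Step 1 (adiabatic): W = (P₁V₁ − P₂V₂)/(γ−1) = (4474 − 2985)/0.667 = 2233 J.
Step 2 (isochoric): W = 0 (constant volume).
W_total = 2233 + 0 = 2233 J.

W_total ≈ 2230 J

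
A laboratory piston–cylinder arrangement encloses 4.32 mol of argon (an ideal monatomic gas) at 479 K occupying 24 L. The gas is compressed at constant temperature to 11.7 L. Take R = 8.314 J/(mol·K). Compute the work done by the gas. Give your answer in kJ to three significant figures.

Isothermal: W = nRT ln(V₂/V₁).
W = (4.32)(8.314)(479) × ln(11.7/24)
  = 17204 × -0.7185
W_by_gas = -12360 J.

W ≈ -12.4 kJ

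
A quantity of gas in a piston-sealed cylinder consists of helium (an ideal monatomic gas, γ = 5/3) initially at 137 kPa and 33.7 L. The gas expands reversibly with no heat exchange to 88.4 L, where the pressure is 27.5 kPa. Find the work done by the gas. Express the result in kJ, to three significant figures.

Adiabatic: W = (P₁V₁ − P₂V₂)/(γ − 1) with γ = 5/3.
P₁V₁ = 4617 J, P₂V₂ = 2431 J.
W = (4617 − 2431) / 0.6667 = 3279 J.

W ≈ 3.28 kJ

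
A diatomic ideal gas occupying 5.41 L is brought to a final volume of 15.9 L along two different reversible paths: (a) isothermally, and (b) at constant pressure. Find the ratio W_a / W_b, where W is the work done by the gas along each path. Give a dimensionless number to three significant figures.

Path (a) isothermal: W = P₁V₁ ln(V₂/V₁) → W_a/(P₁V₁) = 1.078.
Path (b) isobaric: W = P₁(V₂ − V₁) → W_b/(P₁V₁) = 1.939.
W_a / W_b = 1.078 / 1.939 = 0.556.

W_a / W_b ≈ 0.556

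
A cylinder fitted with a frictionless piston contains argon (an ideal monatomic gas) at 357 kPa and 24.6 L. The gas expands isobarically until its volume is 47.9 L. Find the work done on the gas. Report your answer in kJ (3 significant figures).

W ≈ -8.32 kJ

Isobaric: W = P ΔV.
W = (357 kPa)(47.9 − 24.6 L) = (357)(23.3) = 8318 J.
Work on gas = −W_by = -8318 J.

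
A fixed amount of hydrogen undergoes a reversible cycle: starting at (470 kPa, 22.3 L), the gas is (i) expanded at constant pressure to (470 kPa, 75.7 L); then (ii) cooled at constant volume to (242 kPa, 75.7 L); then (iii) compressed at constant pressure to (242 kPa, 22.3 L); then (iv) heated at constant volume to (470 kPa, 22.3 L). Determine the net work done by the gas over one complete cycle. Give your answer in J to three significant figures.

W_net ≈ 12200 J

Constant-volume legs do no work.
W(i) = (470)(75.7 − 22.3) = 25098 J; W(iii) = (242)(22.3 − 75.7) = -12923 J.
W_net = 25098 − 12923 = 12175 J (the clockwise enclosed area).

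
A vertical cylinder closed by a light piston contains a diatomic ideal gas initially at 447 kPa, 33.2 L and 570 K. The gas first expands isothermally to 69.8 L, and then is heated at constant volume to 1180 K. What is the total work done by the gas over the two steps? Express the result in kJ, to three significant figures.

W_total ≈ 11.0 kJ

Step 1 (isothermal): W = P₁V₁ ln(V₂/V₁) = (14840) ln(69.8/33.2) = 11028 J.
Step 2 (isochoric): W = 0 (constant volume).
W_total = 11028 + 0 = 11028 J.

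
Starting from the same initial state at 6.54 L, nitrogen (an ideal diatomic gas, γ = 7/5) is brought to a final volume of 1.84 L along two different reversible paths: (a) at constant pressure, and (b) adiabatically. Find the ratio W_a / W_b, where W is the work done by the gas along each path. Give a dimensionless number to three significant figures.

Path (a) isobaric: W = P₁(V₂ − V₁) → W_a/(P₁V₁) = -0.7187.
Path (b) adiabatic: W = P₁V₁(1 − (V₁/V₂)^(γ−1))/(γ−1) → W_b/(P₁V₁) = -1.652.
W_a / W_b = -0.7187 / -1.652 = 0.4351.

W_a / W_b ≈ 0.435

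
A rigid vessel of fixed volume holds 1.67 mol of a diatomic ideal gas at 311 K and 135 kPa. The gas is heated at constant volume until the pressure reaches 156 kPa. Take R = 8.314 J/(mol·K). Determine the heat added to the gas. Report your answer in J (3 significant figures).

Q ≈ 1680 J

Constant volume ⇒ W = 0, so Q = ΔU = nCᵥΔT with Cᵥ = 5R/2 = 20.79 J/(mol·K).
At constant V, T₂/T₁ = P₂/P₁ ⇒ ΔT = T₁(P₂/P₁ − 1) = 311·(156/135 − 1) = 48.38 K.
ΔU = (1.67)(20.79)(48.38) = 1679 J.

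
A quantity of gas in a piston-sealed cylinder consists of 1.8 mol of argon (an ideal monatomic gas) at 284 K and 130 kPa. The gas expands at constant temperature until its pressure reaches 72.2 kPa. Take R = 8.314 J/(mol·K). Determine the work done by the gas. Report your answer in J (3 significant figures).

Isothermal process: W = nRT ln(V₂/V₁) = nRT ln(P₁/P₂).
W = (1.8)(8.314)(284) × ln(130/72.2)
  = 4250 × ln(1.801) = 4250 × 0.5881
W_by_gas = 2499 J.

W ≈ 2500 J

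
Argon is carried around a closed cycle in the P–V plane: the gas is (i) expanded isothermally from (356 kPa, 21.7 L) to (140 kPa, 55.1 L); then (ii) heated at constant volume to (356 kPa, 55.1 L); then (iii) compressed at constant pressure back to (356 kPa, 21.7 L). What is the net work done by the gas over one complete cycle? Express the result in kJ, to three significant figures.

Leg (i): W = PᵢVᵢ ln(V_f/Vᵢ) = (7725) ln(55.1/21.7) = 7199 J.
Leg (ii): W = 0.
Leg (iii): W = PΔV = (356)(21.7 − 55.1) = -11890 J.
W_net = 7199 − 11890 = -4692 J.

W_net ≈ -4.69 kJ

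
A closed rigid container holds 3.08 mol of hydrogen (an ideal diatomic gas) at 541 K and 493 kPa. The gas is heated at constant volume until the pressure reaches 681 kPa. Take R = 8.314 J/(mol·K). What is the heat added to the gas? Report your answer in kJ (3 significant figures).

Constant volume ⇒ W = 0, so Q = ΔU = nCᵥΔT with Cᵥ = 5R/2 = 20.79 J/(mol·K).
At constant V, T₂/T₁ = P₂/P₁ ⇒ ΔT = T₁(P₂/P₁ − 1) = 541·(681/493 − 1) = 206.3 K.
ΔU = (3.08)(20.79)(206.3) = 13207 J.

Q ≈ 13.2 kJ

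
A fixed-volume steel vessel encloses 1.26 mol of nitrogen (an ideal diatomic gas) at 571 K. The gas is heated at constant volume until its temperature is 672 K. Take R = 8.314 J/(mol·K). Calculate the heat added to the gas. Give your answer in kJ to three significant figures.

Q ≈ 2.65 kJ

Constant volume ⇒ W = 0, so Q = ΔU = nCᵥΔT with Cᵥ = 5R/2 = 20.79 J/(mol·K).
ΔU = (1.26)(20.79)(672 − 571) = 2645 J.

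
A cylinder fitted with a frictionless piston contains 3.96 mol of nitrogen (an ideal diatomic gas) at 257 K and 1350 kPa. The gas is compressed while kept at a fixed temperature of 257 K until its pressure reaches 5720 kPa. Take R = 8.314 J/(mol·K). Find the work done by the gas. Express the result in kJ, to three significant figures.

W ≈ -12.2 kJ

Isothermal process: W = nRT ln(V₂/V₁) = nRT ln(P₁/P₂).
W = (3.96)(8.314)(257) × ln(1350/5720)
  = 8461 × ln(0.236) = 8461 × -1.444
W_by_gas = -12217 J.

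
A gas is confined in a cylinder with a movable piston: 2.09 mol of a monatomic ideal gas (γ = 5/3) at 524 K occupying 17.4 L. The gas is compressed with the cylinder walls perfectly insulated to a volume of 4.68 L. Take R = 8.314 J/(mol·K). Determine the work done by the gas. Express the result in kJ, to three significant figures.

W ≈ -19.1 kJ

Adiabatic: TV^(γ−1) = const with γ = 5/3.
T₂ = T₁ (V₁/V₂)^(γ−1) = 524 × (17.4/4.68)^0.667 = 524 × 2.4 = 1258 K.
W_by = nCᵥ(T₁ − T₂) = (2.09)(12.47)(524 − 1258) = -19120 J.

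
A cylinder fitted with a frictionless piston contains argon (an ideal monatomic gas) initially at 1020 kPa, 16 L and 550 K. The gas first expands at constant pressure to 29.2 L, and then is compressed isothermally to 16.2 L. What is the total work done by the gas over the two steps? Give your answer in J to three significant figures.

Step 1 (isobaric): W = PΔV = (1020 kPa)(29.2 − 16 L) = 13464 J.
After step 1: P = 1020 kPa, V = 29.2 L, T = 1004 K.
Step 2 (isothermal): W = P₁V₁ ln(V₂/V₁) = (29784) ln(16.2/29.2) = -17547 J.
W_total = 13464 − 17547 = -4083 J.

W_total ≈ -4080 J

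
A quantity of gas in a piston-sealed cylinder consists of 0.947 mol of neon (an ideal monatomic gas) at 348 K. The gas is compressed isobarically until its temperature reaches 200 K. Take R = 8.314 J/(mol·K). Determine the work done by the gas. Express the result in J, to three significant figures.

W ≈ -1170 J

Isobaric: W = P ΔV = nR ΔT.
W = (0.947)(8.314)(200 − 348) = -1165 J.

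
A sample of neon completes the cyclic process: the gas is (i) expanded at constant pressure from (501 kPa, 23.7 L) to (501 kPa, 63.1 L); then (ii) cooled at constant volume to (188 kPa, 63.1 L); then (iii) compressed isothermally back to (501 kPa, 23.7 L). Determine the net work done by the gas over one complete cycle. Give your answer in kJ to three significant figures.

W_net ≈ 8.12 kJ

Leg (i): W = PΔV = (501)(63.1 − 23.7) = 19739 J.
Leg (ii): W = 0.
Leg (iii): W = PᵢVᵢ ln(V_f/Vᵢ) = (11863) ln(23.7/63.1) = -11617 J.
W_net = 19739 − 11617 = 8123 J.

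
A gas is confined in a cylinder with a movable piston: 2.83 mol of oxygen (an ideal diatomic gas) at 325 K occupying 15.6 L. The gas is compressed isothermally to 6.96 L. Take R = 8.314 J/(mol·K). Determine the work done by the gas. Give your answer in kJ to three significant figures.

W ≈ -6.17 kJ

Isothermal: W = nRT ln(V₂/V₁).
W = (2.83)(8.314)(325) × ln(6.96/15.6)
  = 7647 × -0.8071
W_by_gas = -6172 J.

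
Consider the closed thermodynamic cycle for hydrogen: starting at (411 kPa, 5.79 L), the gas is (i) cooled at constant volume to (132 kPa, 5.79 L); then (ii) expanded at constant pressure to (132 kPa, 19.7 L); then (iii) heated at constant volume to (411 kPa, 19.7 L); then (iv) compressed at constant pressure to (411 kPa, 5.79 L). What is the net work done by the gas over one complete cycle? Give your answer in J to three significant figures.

W_net ≈ -3880 J

Constant-volume legs do no work.
W(ii) = (132)(19.7 − 5.79) = 1836 J; W(iv) = (411)(5.79 − 19.7) = -5717 J.
W_net = 1836 − 5717 = -3881 J (the counter-clockwise enclosed area).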